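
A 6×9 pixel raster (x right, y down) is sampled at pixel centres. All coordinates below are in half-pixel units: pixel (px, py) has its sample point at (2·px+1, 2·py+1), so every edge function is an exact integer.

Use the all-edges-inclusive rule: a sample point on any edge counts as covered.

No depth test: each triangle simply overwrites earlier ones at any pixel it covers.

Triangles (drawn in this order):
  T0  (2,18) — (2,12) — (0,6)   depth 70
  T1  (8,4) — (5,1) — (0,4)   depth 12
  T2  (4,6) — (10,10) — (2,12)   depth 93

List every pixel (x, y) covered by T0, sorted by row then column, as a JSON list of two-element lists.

T0:
  2·area = 12  (B↔C swapped to make it positive)
  edge (2, 18)→(0, 6): d=(-2,-12) inclusive
  edge (0, 6)→(2, 12): d=(2,6) inclusive
  edge (2, 12)→(2, 18): d=(0,6) inclusive
    (0,4)@(1, 9): e=[6,0,6] → X  [on edge]
    (1,4)@(3, 9): e=[30,-12,-6] → .
    (0,5)@(1, 11): e=[2,4,6] → X
    (1,5)@(3, 11): e=[26,-8,-6] → .
    (0,6)@(1, 13): e=[-2,8,6] → .
    (1,7)@(3, 15): e=[18,0,-6] → .  [on edge]
  covered (2 px):
    . . . . . .
    . . . . . .
    . . . . . .
    . . . . . .
    X . . . . .
    X . . . . .
    . . . . . .
    . . . . . .
    . . . . . .
T1:
  2·area = 24  (B↔C swapped to make it positive)
  edge (8, 4)→(0, 4): d=(-8,0) inclusive
  edge (0, 4)→(5, 1): d=(5,-3) inclusive
  edge (5, 1)→(8, 4): d=(3,3) inclusive
    (2,0)@(5, 1): e=[24,0,0] → X  [on edge]
    (3,0)@(7, 1): e=[24,6,-6] → .
    (1,1)@(3, 3): e=[8,4,12] → X
    (3,1)@(7, 3): e=[8,16,0] → X  [on edge]
    (4,1)@(9, 3): e=[8,22,-6] → .
    (1,2)@(3, 5): e=[-8,14,18] → .
    (2,2)@(5, 5): e=[-8,20,12] → .
    (3,2)@(7, 5): e=[-8,26,6] → .
    (4,2)@(9, 5): e=[-8,32,0] → .  [on edge]
    (5,3)@(11, 7): e=[-24,48,0] → .  [on edge]
  covered (4 px):
    . . X . . .
    . X X X . .
    . . . . . .
    . . . . . .
    . . . . . .
    . . . . . .
    . . . . . .
    . . . . . .
    . . . . . .
T2:
  2·area = 44
  edge (4, 6)→(10, 10): d=(6,4) inclusive
  edge (10, 10)→(2, 12): d=(-8,2) inclusive
  edge (2, 12)→(4, 6): d=(2,-6) inclusive
    (2,1)@(5, 3): e=[-22,66,0] → .  [on edge]
    (2,3)@(5, 7): e=[2,34,8] → X
    (3,3)@(7, 7): e=[-6,30,20] → .
    (1,4)@(3, 9): e=[22,22,0] → X  [on edge]
    (3,4)@(7, 9): e=[6,14,24] → X
    (4,4)@(9, 9): e=[-2,10,36] → .
    (1,5)@(3, 11): e=[34,6,4] → X
    (3,5)@(7, 11): e=[18,-2,28] → .
    (1,6)@(3, 13): e=[46,-10,8] → .
    (2,6)@(5, 13): e=[38,-14,20] → .
    (0,7)@(1, 15): e=[66,-22,0] → .  [on edge]
  covered (6 px):
    . . . . . .
    . . . . . .
    . . . . . .
    . . X . . .
    . X X X . .
    . X X . . .
    . . . . . .
    . . . . . .
    . . . . . .

Answer: [[0,4],[0,5]]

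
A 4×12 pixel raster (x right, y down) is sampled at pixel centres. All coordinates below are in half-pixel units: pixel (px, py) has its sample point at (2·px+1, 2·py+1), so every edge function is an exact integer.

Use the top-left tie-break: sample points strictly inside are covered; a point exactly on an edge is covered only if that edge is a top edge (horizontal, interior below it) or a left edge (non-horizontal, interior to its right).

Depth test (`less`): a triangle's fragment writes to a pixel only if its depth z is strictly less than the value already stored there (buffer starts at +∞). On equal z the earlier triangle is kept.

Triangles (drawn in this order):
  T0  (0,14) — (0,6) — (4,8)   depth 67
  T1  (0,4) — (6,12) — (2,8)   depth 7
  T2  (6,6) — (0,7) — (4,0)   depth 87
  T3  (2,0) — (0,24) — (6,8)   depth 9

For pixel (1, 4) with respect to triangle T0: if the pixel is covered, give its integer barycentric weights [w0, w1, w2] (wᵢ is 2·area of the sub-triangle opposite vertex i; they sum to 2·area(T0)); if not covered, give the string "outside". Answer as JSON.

T0:
  2·area = 32
  edge (0, 14)→(0, 6): d=(0,-8) top-left  bias=+0
  edge (0, 6)→(4, 8): d=(4,2) right/bottom  bias=-1
  edge (4, 8)→(0, 14): d=(-4,6) right/bottom  bias=-1
    (0,3)@(1, 7): e=[8,2,22] → #
    (1,3)@(3, 7): e=[24,-2,10] → ·
    (0,4)@(1, 9): e=[8,10,14] → #
    (1,4)@(3, 9): e=[24,6,2] → #
    (2,4)@(5, 9): e=[40,2,-10] → ·
    (0,5)@(1, 11): e=[8,18,6] → #
    (1,5)@(3, 11): e=[24,14,-6] → ·
    (0,6)@(1, 13): e=[8,26,-2] → ·
  covered (4 px):
    · · · ·
    · · · ·
    · · · ·
    # · · ·
    # # · ·
    # · · ·
    · · · ·
    · · · ·
    · · · ·
    · · · ·
    · · · ·
    · · · ·
T1:
  2·area = 8
  edge (0, 4)→(6, 12): d=(6,8) right/bottom  bias=-1
  edge (6, 12)→(2, 8): d=(-4,-4) top-left  bias=+0
  edge (2, 8)→(0, 4): d=(-2,-4) top-left  bias=+0
    (0,3)@(1, 7): e=[10,0,-2] → ·  [on edge]
    (1,4)@(3, 9): e=[6,0,2] → #  [on edge]
    (2,4)@(5, 9): e=[-10,8,10] → ·
    (1,5)@(3, 11): e=[18,-8,-2] → ·
    (2,5)@(5, 11): e=[2,0,6] → #  [on edge]
    (3,5)@(7, 11): e=[-14,8,14] → ·
    (2,6)@(5, 13): e=[14,-8,2] → ·
    (3,6)@(7, 13): e=[-2,0,10] → ·  [on edge]
  covered (2 px):
    · · · ·
    · · · ·
    · · · ·
    · · · ·
    · # · ·
    · · # ·
    · · · ·
    · · · ·
    · · · ·
    · · · ·
    · · · ·
    · · · ·
T2:
  2·area = 38
  edge (6, 6)→(0, 7): d=(-6,1) right/bottom  bias=-1
  edge (0, 7)→(4, 0): d=(4,-7) top-left  bias=+0
  edge (4, 0)→(6, 6): d=(2,6) right/bottom  bias=-1
    (1,1)@(3, 3): e=[21,5,12] → #
    (2,1)@(5, 3): e=[19,19,0] → ·  [on edge]
    (1,2)@(3, 5): e=[9,13,16] → #
    (2,2)@(5, 5): e=[7,27,4] → #
    (3,2)@(7, 5): e=[5,41,-8] → ·
    (1,3)@(3, 7): e=[-3,21,20] → ·
    (2,3)@(5, 7): e=[-5,35,8] → ·
    (3,4)@(7, 9): e=[-19,57,0] → ·  [on edge]
  covered (3 px):
    · · · ·
    · # · ·
    · # # ·
    · · · ·
    · · · ·
    · · · ·
    · · · ·
    · · · ·
    · · · ·
    · · · ·
    · · · ·
    · · · ·
T3:
  2·area = 112  (B↔C swapped to make it positive)
  edge (2, 0)→(6, 8): d=(4,8) right/bottom  bias=-1
  edge (6, 8)→(0, 24): d=(-6,16) right/bottom  bias=-1
  edge (0, 24)→(2, 0): d=(2,-24) top-left  bias=+0
    (1,1)@(3, 3): e=[4,78,30] → #
    (2,1)@(5, 3): e=[-12,46,78] → ·
    (1,2)@(3, 5): e=[12,66,34] → #
    (2,2)@(5, 5): e=[-4,34,82] → ·
    (1,3)@(3, 7): e=[20,54,38] → #
    (2,3)@(5, 7): e=[4,22,86] → #
    (3,3)@(7, 7): e=[-12,-10,134] → ·
    (1,4)@(3, 9): e=[28,42,42] → #
    (3,4)@(7, 9): e=[-4,-22,138] → ·
    (1,5)@(3, 11): e=[36,30,46] → #
    (2,5)@(5, 11): e=[20,-2,94] → ·
    (0,6)@(1, 13): e=[60,50,2] → #
  covered (14 px):
    · · · ·
    · # · ·
    · # · ·
    · # # ·
    · # # ·
    · # · ·
    # # · ·
    # # · ·
    # · · ·
    # · · ·
    # · · ·
    · · · ·

Answer: [6,2,24]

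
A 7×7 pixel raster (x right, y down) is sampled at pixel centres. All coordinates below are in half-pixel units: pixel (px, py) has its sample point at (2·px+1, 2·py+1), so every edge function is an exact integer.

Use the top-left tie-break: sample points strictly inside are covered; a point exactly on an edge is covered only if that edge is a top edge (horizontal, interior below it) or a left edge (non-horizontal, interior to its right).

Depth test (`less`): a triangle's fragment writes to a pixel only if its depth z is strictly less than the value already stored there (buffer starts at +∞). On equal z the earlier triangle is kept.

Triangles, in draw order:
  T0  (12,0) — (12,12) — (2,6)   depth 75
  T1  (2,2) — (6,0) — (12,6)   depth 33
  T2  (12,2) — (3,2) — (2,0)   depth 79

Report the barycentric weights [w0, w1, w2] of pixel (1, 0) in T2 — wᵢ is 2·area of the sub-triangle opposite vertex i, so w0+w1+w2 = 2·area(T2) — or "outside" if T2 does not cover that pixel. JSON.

T0:
  2·area = 120
  edge (12, 0)→(12, 12): d=(0,12) right/bottom  bias=-1
  edge (12, 12)→(2, 6): d=(-10,-6) top-left  bias=+0
  edge (2, 6)→(12, 0): d=(10,-6) top-left  bias=+0
    (5,0)@(11, 1): e=[12,104,4] → X
    (6,0)@(13, 1): e=[-12,116,16] → .
    (3,1)@(7, 3): e=[60,60,0] → X  [on edge]
    (4,1)@(9, 3): e=[36,72,12] → X
    (6,1)@(13, 3): e=[-12,96,36] → .
    (2,2)@(5, 5): e=[84,28,8] → X
    (6,2)@(13, 5): e=[-12,76,56] → .
    (2,3)@(5, 7): e=[84,8,28] → X
    (6,3)@(13, 7): e=[-12,56,76] → .
    (2,4)@(5, 9): e=[84,-12,48] → .
    (3,4)@(7, 9): e=[60,0,60] → X  [on edge]
    (6,4)@(13, 9): e=[-12,36,96] → .
  covered (16 px):
    . . . . . X .
    . . . X X X .
    . . X X X X .
    . . X X X X .
    . . . X X X .
    . . . . . X .
    . . . . . . .
T1:
  2·area = 36
  edge (2, 2)→(6, 0): d=(4,-2) top-left  bias=+0
  edge (6, 0)→(12, 6): d=(6,6) right/bottom  bias=-1
  edge (12, 6)→(2, 2): d=(-10,-4) top-left  bias=+0
    (2,0)@(5, 1): e=[2,12,22] → X
    (3,0)@(7, 1): e=[6,0,30] → .  [on edge]
    (2,1)@(5, 3): e=[10,24,2] → X
    (3,1)@(7, 3): e=[14,12,10] → X
    (4,1)@(9, 3): e=[18,0,18] → .  [on edge]
    (2,2)@(5, 5): e=[18,36,-18] → .
    (3,2)@(7, 5): e=[22,24,-10] → .
    (5,2)@(11, 5): e=[30,0,6] → .  [on edge]
    (6,3)@(13, 7): e=[42,0,-6] → .  [on edge]
  covered (3 px):
    . . X . . . .
    . . X X . . .
    . . . . . . .
    . . . . . . .
    . . . . . . .
    . . . . . . .
    . . . . . . .
T2:
  2·area = 18
  edge (12, 2)→(3, 2): d=(-9,0) right/bottom  bias=-1
  edge (3, 2)→(2, 0): d=(-1,-2) top-left  bias=+0
  edge (2, 0)→(12, 2): d=(10,2) right/bottom  bias=-1
    (1,0)@(3, 1): e=[9,1,8] → X
    (2,0)@(5, 1): e=[9,5,4] → X
    (3,0)@(7, 1): e=[9,9,0] → .  [on edge]
    (1,1)@(3, 3): e=[-9,-1,28] → .
    (2,1)@(5, 3): e=[-9,3,24] → .
  covered (2 px):
    . X X . . . .
    . . . . . . .
    . . . . . . .
    . . . . . . .
    . . . . . . .
    . . . . . . .
    . . . . . . .

Final: [1,8,9]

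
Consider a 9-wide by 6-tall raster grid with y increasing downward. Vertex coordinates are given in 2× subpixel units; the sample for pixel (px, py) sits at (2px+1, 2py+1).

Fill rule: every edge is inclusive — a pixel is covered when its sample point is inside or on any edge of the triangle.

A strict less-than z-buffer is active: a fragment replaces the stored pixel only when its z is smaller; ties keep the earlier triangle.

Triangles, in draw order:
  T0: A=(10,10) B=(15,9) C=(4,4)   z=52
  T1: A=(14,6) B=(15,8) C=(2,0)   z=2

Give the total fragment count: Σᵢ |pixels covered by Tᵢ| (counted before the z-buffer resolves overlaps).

T0:
  2·area = 36  (B↔C swapped to make it positive)
  edge (10, 10)→(4, 4): d=(-6,-6) inclusive
  edge (4, 4)→(15, 9): d=(11,5) inclusive
  edge (15, 9)→(10, 10): d=(-5,1) inclusive
    (0,0)@(1, 1): e=[0,-18,54] → ·  [on edge]
    (1,1)@(3, 3): e=[0,-6,42] → ·  [on edge]
    (2,2)@(5, 5): e=[0,6,30] → #  [on edge]
    (3,2)@(7, 5): e=[12,-4,28] → ·
    (2,3)@(5, 7): e=[-12,28,20] → ·
    (3,3)@(7, 7): e=[0,18,18] → #  [on edge]
    (4,3)@(9, 7): e=[12,8,16] → #
    (5,3)@(11, 7): e=[24,-2,14] → ·
    (3,4)@(7, 9): e=[-12,40,8] → ·
    (4,4)@(9, 9): e=[0,30,6] → #  [on edge]
    (5,4)@(11, 9): e=[12,20,4] → #
    (6,4)@(13, 9): e=[24,10,2] → #
    (7,4)@(15, 9): e=[36,0,0] → #  [on edge]
    (2,5)@(5, 11): e=[-36,72,0] → ·  [on edge]
    (5,5)@(11, 11): e=[0,42,-6] → ·  [on edge]
  covered (7 px):
    · · · · · · · · ·
    · · · · · · · · ·
    · · # · · · · · ·
    · · · # # · · · ·
    · · · · # # # # ·
    · · · · · · · · ·
T1:
  2·area = 18
  edge (14, 6)→(15, 8): d=(1,2) inclusive
  edge (15, 8)→(2, 0): d=(-13,-8) inclusive
  edge (2, 0)→(14, 6): d=(12,6) inclusive
    (3,1)@(7, 3): e=[11,1,6] → #
    (4,1)@(9, 3): e=[7,17,-6] → ·
    (3,2)@(7, 5): e=[13,-25,30] → ·
    (5,2)@(11, 5): e=[5,7,6] → #
    (6,2)@(13, 5): e=[1,23,-6] → ·
    (5,3)@(11, 7): e=[7,-19,30] → ·
  covered (2 px):
    · · · · · · · · ·
    · · · # · · · · ·
    · · · · · # · · ·
    · · · · · · · · ·
    · · · · · · · · ·
    · · · · · · · · ·

Final: 9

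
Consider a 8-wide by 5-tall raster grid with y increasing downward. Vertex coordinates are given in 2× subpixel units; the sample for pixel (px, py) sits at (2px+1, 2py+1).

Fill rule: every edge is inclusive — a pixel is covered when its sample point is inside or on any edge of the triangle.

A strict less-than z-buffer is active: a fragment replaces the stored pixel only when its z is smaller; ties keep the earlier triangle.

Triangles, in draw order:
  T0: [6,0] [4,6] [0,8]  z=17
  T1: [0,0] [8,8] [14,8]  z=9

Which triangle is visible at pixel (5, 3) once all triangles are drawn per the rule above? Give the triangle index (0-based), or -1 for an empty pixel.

T0:
  2·area = 20
  edge (6, 0)→(4, 6): d=(-2,6) inclusive
  edge (4, 6)→(0, 8): d=(-4,2) inclusive
  edge (0, 8)→(6, 0): d=(6,-8) inclusive
    (2,1)@(5, 3): e=[0,10,10] → █  [on edge]
    (3,1)@(7, 3): e=[-12,6,26] → ·
    (1,2)@(3, 5): e=[8,6,6] → █
    (2,2)@(5, 5): e=[-4,2,22] → ·
    (0,3)@(1, 7): e=[16,2,2] → █
    (1,3)@(3, 7): e=[4,-2,18] → ·
    (0,4)@(1, 9): e=[12,-6,14] → ·
    (1,4)@(3, 9): e=[0,-10,30] → ·  [on edge]
  covered (3 px):
    · · · · · · · ·
    · · █ · · · · ·
    · █ · · · · · ·
    █ · · · · · · ·
    · · · · · · · ·
T1:
  2·area = 48  (B↔C swapped to make it positive)
  edge (0, 0)→(14, 8): d=(14,8) inclusive
  edge (14, 8)→(8, 8): d=(-6,0) inclusive
  edge (8, 8)→(0, 0): d=(-8,-8) inclusive
    (0,0)@(1, 1): e=[6,42,0] → █  [on edge]
    (1,0)@(3, 1): e=[-10,42,16] → ·
    (0,1)@(1, 3): e=[34,30,-16] → ·
    (1,1)@(3, 3): e=[18,30,0] → █  [on edge]
    (2,1)@(5, 3): e=[2,30,16] → █
    (3,1)@(7, 3): e=[-14,30,32] → ·
    (1,2)@(3, 5): e=[46,18,-16] → ·
    (2,2)@(5, 5): e=[30,18,0] → █  [on edge]
    (3,2)@(7, 5): e=[14,18,16] → █
    (4,2)@(9, 5): e=[-2,18,32] → ·
    (2,3)@(5, 7): e=[58,6,-16] → ·
    (3,3)@(7, 7): e=[42,6,0] → █  [on edge]
    (4,4)@(9, 9): e=[54,-6,0] → ·  [on edge]
  covered (8 px):
    █ · · · · · · ·
    · █ █ · · · · ·
    · · █ █ · · · ·
    · · · █ █ █ · ·
    · · · · · · · ·

Z-buffer (winner per pixel, '.' = empty):
  1 . . . . . . .
  . 1 1 . . . . .
  . 0 1 1 . . . .
  0 . . 1 1 1 . .
  . . . . . . . .

Final: 1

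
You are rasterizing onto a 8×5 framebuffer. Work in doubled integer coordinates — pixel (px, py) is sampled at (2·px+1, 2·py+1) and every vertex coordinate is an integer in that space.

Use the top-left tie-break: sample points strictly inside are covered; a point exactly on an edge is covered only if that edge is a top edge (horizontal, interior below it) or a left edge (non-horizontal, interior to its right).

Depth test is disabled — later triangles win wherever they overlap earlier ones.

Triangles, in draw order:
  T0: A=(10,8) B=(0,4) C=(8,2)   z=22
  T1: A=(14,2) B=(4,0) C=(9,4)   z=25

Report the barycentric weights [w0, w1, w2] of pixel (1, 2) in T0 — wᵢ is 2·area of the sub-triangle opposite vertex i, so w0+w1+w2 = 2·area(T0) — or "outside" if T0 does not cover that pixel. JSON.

T0:
  2·area = 52
  edge (10, 8)→(0, 4): d=(-10,-4) top-left  bias=+0
  edge (0, 4)→(8, 2): d=(8,-2) top-left  bias=+0
  edge (8, 2)→(10, 8): d=(2,6) right/bottom  bias=-1
    (2,1)@(5, 3): e=[30,2,20] → X
    (3,1)@(7, 3): e=[38,6,8] → X
    (4,1)@(9, 3): e=[46,10,-4] → .
    (1,2)@(3, 5): e=[2,14,36] → X
    (4,2)@(9, 5): e=[26,26,0] → .  [on edge]
    (1,3)@(3, 7): e=[-18,30,40] → .
    (2,3)@(5, 7): e=[-10,34,28] → .
    (3,3)@(7, 7): e=[-2,38,16] → .
    (4,3)@(9, 7): e=[6,42,4] → X
    (5,3)@(11, 7): e=[14,46,-8] → .
    (4,4)@(9, 9): e=[-14,58,8] → .
  covered (6 px):
    . . . . . . . .
    . . X X . . . .
    . X X X . . . .
    . . . . X . . .
    . . . . . . . .
T1:
  2·area = 30  (B↔C swapped to make it positive)
  edge (14, 2)→(9, 4): d=(-5,2) right/bottom  bias=-1
  edge (9, 4)→(4, 0): d=(-5,-4) top-left  bias=+0
  edge (4, 0)→(14, 2): d=(10,2) right/bottom  bias=-1
    (3,0)@(7, 1): e=[19,7,4] → X
    (4,0)@(9, 1): e=[15,15,0] → .  [on edge]
    (3,1)@(7, 3): e=[9,-3,24] → .
    (4,1)@(9, 3): e=[5,5,20] → X
    (5,1)@(11, 3): e=[1,13,16] → X
    (6,1)@(13, 3): e=[-3,21,12] → .
    (4,2)@(9, 5): e=[-5,-5,40] → .
    (5,2)@(11, 5): e=[-9,3,36] → .
  covered (3 px):
    . . . X . . . .
    . . . . X X . .
    . . . . . . . .
    . . . . . . . .
    . . . . . . . .

Final: [14,36,2]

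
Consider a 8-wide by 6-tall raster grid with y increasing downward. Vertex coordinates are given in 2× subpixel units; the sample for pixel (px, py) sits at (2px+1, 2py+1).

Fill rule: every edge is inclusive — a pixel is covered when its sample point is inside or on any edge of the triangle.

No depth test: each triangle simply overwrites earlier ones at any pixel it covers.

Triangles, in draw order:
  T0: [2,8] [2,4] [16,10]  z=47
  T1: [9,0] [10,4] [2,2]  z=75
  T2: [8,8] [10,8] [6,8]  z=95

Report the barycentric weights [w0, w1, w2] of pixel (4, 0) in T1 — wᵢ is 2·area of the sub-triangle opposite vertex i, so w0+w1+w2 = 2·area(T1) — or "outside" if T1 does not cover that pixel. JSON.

T0:
  2·area = 56
  edge (2, 8)→(2, 4): d=(0,-4) inclusive
  edge (2, 4)→(16, 10): d=(14,6) inclusive
  edge (16, 10)→(2, 8): d=(-14,-2) inclusive
    (1,2)@(3, 5): e=[4,8,44] → #
    (2,2)@(5, 5): e=[12,-4,48] → ·
    (1,3)@(3, 7): e=[4,36,16] → #
    (2,3)@(5, 7): e=[12,24,20] → #
    (3,3)@(7, 7): e=[20,12,24] → #
    (4,3)@(9, 7): e=[28,0,28] → #  [on edge]
    (5,3)@(11, 7): e=[36,-12,32] → ·
    (1,4)@(3, 9): e=[4,64,-12] → ·
    (2,4)@(5, 9): e=[12,52,-8] → ·
    (3,4)@(7, 9): e=[20,40,-4] → ·
    (4,4)@(9, 9): e=[28,28,0] → #  [on edge]
    (5,4)@(11, 9): e=[36,16,4] → #
  covered (8 px):
    · · · · · · · ·
    · · · · · · · ·
    · # · · · · · ·
    · # # # # · · ·
    · · · · # # # ·
    · · · · · · · ·
T1:
  2·area = 30
  edge (9, 0)→(10, 4): d=(1,4) inclusive
  edge (10, 4)→(2, 2): d=(-8,-2) inclusive
  edge (2, 2)→(9, 0): d=(7,-2) inclusive
    (3,0)@(7, 1): e=[9,18,3] → #
    (4,0)@(9, 1): e=[1,22,7] → #
    (5,0)@(11, 1): e=[-7,26,11] → ·
    (3,1)@(7, 3): e=[11,2,17] → #
    (5,1)@(11, 3): e=[-5,10,25] → ·
    (3,2)@(7, 5): e=[13,-14,31] → ·
    (4,2)@(9, 5): e=[5,-10,35] → ·
  covered (4 px):
    · · · # # · · ·
    · · · # # · · ·
    · · · · · · · ·
    · · · · · · · ·
    · · · · · · · ·
    · · · · · · · ·
T2:
  degenerate (2·area = 0) — covers nothing

Result: [22,7,1]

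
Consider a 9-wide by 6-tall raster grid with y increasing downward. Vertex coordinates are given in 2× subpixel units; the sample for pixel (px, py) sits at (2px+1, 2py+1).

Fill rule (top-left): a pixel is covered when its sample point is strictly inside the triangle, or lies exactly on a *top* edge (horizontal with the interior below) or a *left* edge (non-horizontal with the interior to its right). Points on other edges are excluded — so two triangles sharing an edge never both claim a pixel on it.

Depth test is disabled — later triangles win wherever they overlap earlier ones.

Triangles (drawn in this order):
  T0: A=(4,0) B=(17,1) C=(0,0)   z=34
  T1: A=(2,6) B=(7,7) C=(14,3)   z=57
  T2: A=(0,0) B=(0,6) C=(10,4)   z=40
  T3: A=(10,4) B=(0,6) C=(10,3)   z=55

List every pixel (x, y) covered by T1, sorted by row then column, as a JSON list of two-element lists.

T0:
  2·area = 4
  edge (4, 0)→(17, 1): d=(13,1) right/bottom  bias=-1
  edge (17, 1)→(0, 0): d=(-17,-1) top-left  bias=+0
  edge (0, 0)→(4, 0): d=(4,0) top-left  bias=+0
    (8,0)@(17, 1): e=[0,0,4] → ·  [on edge]
  covered (0 px):
    · · · · · · · · ·
    · · · · · · · · ·
    · · · · · · · · ·
    · · · · · · · · ·
    · · · · · · · · ·
    · · · · · · · · ·
T1:
  2·area = 27  (B↔C swapped to make it positive)
  edge (2, 6)→(14, 3): d=(12,-3) top-left  bias=+0
  edge (14, 3)→(7, 7): d=(-7,4) right/bottom  bias=-1
  edge (7, 7)→(2, 6): d=(-5,-1) top-left  bias=+0
    (3,2)@(7, 5): e=[3,14,10] → #
    (4,2)@(9, 5): e=[9,6,12] → #
    (5,2)@(11, 5): e=[15,-2,14] → ·
    (3,3)@(7, 7): e=[27,0,0] → ·  [on edge]
    (4,3)@(9, 7): e=[33,-8,2] → ·
    (8,4)@(17, 9): e=[81,-54,0] → ·  [on edge]
  covered (2 px):
    · · · · · · · · ·
    · · · · · · · · ·
    · · · # # · · · ·
    · · · · · · · · ·
    · · · · · · · · ·
    · · · · · · · · ·
T2:
  2·area = 60  (B↔C swapped to make it positive)
  edge (0, 0)→(10, 4): d=(10,4) right/bottom  bias=-1
  edge (10, 4)→(0, 6): d=(-10,2) right/bottom  bias=-1
  edge (0, 6)→(0, 0): d=(0,-6) top-left  bias=+0
    (0,0)@(1, 1): e=[6,48,6] → #
    (1,0)@(3, 1): e=[-2,44,18] → ·
    (0,1)@(1, 3): e=[26,28,6] → #
    (1,1)@(3, 3): e=[18,24,18] → #
    (2,1)@(5, 3): e=[10,20,30] → #
    (3,1)@(7, 3): e=[2,16,42] → #
    (4,1)@(9, 3): e=[-6,12,54] → ·
    (7,1)@(15, 3): e=[-30,0,90] → ·  [on edge]
    (0,2)@(1, 5): e=[46,8,6] → #
    (2,2)@(5, 5): e=[30,0,30] → ·  [on edge]
    (3,2)@(7, 5): e=[22,-4,42] → ·
    (0,3)@(1, 7): e=[66,-12,6] → ·
  covered (7 px):
    # · · · · · · · ·
    # # # # · · · · ·
    # # · · · · · · ·
    · · · · · · · · ·
    · · · · · · · · ·
    · · · · · · · · ·
T3:
  2·area = 10
  edge (10, 4)→(0, 6): d=(-10,2) right/bottom  bias=-1
  edge (0, 6)→(10, 3): d=(10,-3) top-left  bias=+0
  edge (10, 3)→(10, 4): d=(0,1) right/bottom  bias=-1
    (7,1)@(15, 3): e=[0,15,-5] → ·  [on edge]
    (2,2)@(5, 5): e=[0,5,5] → ·  [on edge]
  covered (0 px):
    · · · · · · · · ·
    · · · · · · · · ·
    · · · · · · · · ·
    · · · · · · · · ·
    · · · · · · · · ·
    · · · · · · · · ·

Answer: [[3,2],[4,2]]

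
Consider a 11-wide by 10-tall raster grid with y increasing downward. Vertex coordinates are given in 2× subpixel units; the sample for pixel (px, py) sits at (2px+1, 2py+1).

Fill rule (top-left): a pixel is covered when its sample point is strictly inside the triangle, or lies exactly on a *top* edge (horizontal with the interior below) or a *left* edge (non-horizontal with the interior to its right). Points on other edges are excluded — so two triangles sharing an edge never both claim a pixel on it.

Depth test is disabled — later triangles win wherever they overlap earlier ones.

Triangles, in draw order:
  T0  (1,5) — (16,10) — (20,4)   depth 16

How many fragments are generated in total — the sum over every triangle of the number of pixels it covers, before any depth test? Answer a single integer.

T0:
  2·area = 110  (B↔C swapped to make it positive)
  edge (1, 5)→(20, 4): d=(19,-1) top-left  bias=+0
  edge (20, 4)→(16, 10): d=(-4,6) right/bottom  bias=-1
  edge (16, 10)→(1, 5): d=(-15,-5) top-left  bias=+0
    (0,2)@(1, 5): e=[0,110,0] → █  [on edge]
    (1,2)@(3, 5): e=[2,98,10] → █
    (2,2)@(5, 5): e=[4,86,20] → █
    (3,2)@(7, 5): e=[6,74,30] → █
    (4,2)@(9, 5): e=[8,62,40] → █
    (5,2)@(11, 5): e=[10,50,50] → █
    (6,2)@(13, 5): e=[12,38,60] → █
    (7,2)@(15, 5): e=[14,26,70] → █
    (8,2)@(17, 5): e=[16,14,80] → █
    (9,2)@(19, 5): e=[18,2,90] → █
    (10,2)@(21, 5): e=[20,-10,100] → ·
    (0,3)@(1, 7): e=[38,102,-30] → ·
    (3,3)@(7, 7): e=[44,66,0] → █  [on edge]
    (6,4)@(13, 9): e=[88,22,0] → █  [on edge]
    (9,5)@(19, 11): e=[132,-22,0] → ·  [on edge]
  covered (18 px):
    · · · · · · · · · · ·
    · · · · · · · · · · ·
    █ █ █ █ █ █ █ █ █ █ ·
    · · · █ █ █ █ █ █ · ·
    · · · · · · █ █ · · ·
    · · · · · · · · · · ·
    · · · · · · · · · · ·
    · · · · · · · · · · ·
    · · · · · · · · · · ·
    · · · · · · · · · · ·

Result: 18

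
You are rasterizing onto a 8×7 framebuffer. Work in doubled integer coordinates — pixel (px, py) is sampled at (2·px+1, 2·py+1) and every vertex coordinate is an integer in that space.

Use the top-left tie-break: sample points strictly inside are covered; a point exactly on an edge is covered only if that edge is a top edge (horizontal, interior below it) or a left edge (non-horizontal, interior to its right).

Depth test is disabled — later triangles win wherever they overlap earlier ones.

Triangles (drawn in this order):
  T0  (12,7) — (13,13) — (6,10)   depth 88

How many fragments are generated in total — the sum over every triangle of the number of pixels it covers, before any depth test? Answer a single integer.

T0:
  2·area = 39
  edge (12, 7)→(13, 13): d=(1,6) right/bottom  bias=-1
  edge (13, 13)→(6, 10): d=(-7,-3) top-left  bias=+0
  edge (6, 10)→(12, 7): d=(6,-3) top-left  bias=+0
    (5,0)@(11, 1): e=[0,78,-39] → .  [on edge]
    (4,4)@(9, 9): e=[20,16,3] → X
    (5,4)@(11, 9): e=[8,22,9] → X
    (6,4)@(13, 9): e=[-4,28,15] → .
    (4,5)@(9, 11): e=[22,2,15] → X
    (6,5)@(13, 11): e=[-2,14,27] → .
    (4,6)@(9, 13): e=[24,-12,27] → .
    (5,6)@(11, 13): e=[12,-6,33] → .
    (6,6)@(13, 13): e=[0,0,39] → .  [on edge]
  covered (4 px):
    . . . . . . . .
    . . . . . . . .
    . . . . . . . .
    . . . . . . . .
    . . . . X X . .
    . . . . X X . .
    . . . . . . . .

Final: 4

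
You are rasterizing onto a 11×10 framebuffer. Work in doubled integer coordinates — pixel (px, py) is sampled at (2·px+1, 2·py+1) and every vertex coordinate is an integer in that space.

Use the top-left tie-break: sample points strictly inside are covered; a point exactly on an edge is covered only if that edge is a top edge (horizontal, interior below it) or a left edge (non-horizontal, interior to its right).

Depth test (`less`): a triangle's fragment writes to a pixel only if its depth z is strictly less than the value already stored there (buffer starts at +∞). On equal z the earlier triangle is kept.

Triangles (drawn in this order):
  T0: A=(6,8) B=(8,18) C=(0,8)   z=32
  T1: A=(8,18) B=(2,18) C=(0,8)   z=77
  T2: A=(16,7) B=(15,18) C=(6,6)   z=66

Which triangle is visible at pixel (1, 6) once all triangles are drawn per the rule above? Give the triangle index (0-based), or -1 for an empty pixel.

T0:
  2·area = 60
  edge (6, 8)→(8, 18): d=(2,10) right/bottom  bias=-1
  edge (8, 18)→(0, 8): d=(-8,-10) top-left  bias=+0
  edge (0, 8)→(6, 8): d=(6,0) top-left  bias=+0
    (2,1)@(5, 3): e=[0,90,-30] → ·  [on edge]
    (0,4)@(1, 9): e=[52,2,6] → █
    (1,4)@(3, 9): e=[32,22,6] → █
    (2,4)@(5, 9): e=[12,42,6] → █
    (3,4)@(7, 9): e=[-8,62,6] → ·
    (0,5)@(1, 11): e=[56,-14,18] → ·
    (1,5)@(3, 11): e=[36,6,18] → █
    (3,5)@(7, 11): e=[-4,46,18] → ·
    (1,6)@(3, 13): e=[40,-10,30] → ·
    (2,6)@(5, 13): e=[20,10,30] → █
    (3,6)@(7, 13): e=[0,30,30] → ·  [on edge]
    (2,7)@(5, 15): e=[24,-6,42] → ·
  covered (7 px):
    · · · · · · · · · · ·
    · · · · · · · · · · ·
    · · · · · · · · · · ·
    · · · · · · · · · · ·
    █ █ █ · · · · · · · ·
    · █ █ · · · · · · · ·
    · · █ · · · · · · · ·
    · · · █ · · · · · · ·
    · · · · · · · · · · ·
    · · · · · · · · · · ·
T1:
  2·area = 60
  edge (8, 18)→(2, 18): d=(-6,0) right/bottom  bias=-1
  edge (2, 18)→(0, 8): d=(-2,-10) top-left  bias=+0
  edge (0, 8)→(8, 18): d=(8,10) right/bottom  bias=-1
    (0,5)@(1, 11): e=[42,4,14] → █
    (1,5)@(3, 11): e=[42,24,-6] → ·
    (0,6)@(1, 13): e=[30,0,30] → █  [on edge]
    (1,6)@(3, 13): e=[30,20,10] → █
    (2,6)@(5, 13): e=[30,40,-10] → ·
    (0,7)@(1, 15): e=[18,-4,46] → ·
    (1,7)@(3, 15): e=[18,16,26] → █
    (2,7)@(5, 15): e=[18,36,6] → █
    (3,7)@(7, 15): e=[18,56,-14] → ·
    (1,8)@(3, 17): e=[6,12,42] → █
    (3,8)@(7, 17): e=[6,52,2] → █
    (4,8)@(9, 17): e=[6,72,-18] → ·
  covered (8 px):
    · · · · · · · · · · ·
    · · · · · · · · · · ·
    · · · · · · · · · · ·
    · · · · · · · · · · ·
    · · · · · · · · · · ·
    █ · · · · · · · · · ·
    █ █ · · · · · · · · ·
    · █ █ · · · · · · · ·
    · █ █ █ · · · · · · ·
    · · · · · · · · · · ·
T2:
  2·area = 111
  edge (16, 7)→(15, 18): d=(-1,11) right/bottom  bias=-1
  edge (15, 18)→(6, 6): d=(-9,-12) top-left  bias=+0
  edge (6, 6)→(16, 7): d=(10,1) right/bottom  bias=-1
    (3,3)@(7, 7): e=[99,3,9] → █
    (4,3)@(9, 7): e=[77,27,7] → █
    (5,3)@(11, 7): e=[55,51,5] → █
    (6,3)@(13, 7): e=[33,75,3] → █
    (7,3)@(15, 7): e=[11,99,1] → █
    (8,3)@(17, 7): e=[-11,123,-1] → ·
    (3,4)@(7, 9): e=[97,-15,29] → ·
    (4,4)@(9, 9): e=[75,9,27] → █
    (8,4)@(17, 9): e=[-13,105,19] → ·
    (4,5)@(9, 11): e=[73,-9,47] → ·
    (5,5)@(11, 11): e=[51,15,45] → █
    (8,5)@(17, 11): e=[-15,87,39] → ·
  covered (17 px):
    · · · · · · · · · · ·
    · · · · · · · · · · ·
    · · · · · · · · · · ·
    · · · █ █ █ █ █ · · ·
    · · · · █ █ █ █ · · ·
    · · · · · █ █ █ · · ·
    · · · · · · █ █ · · ·
    · · · · · · █ █ · · ·
    · · · · · · · █ · · ·
    · · · · · · · · · · ·

Z-buffer (winner per pixel, '.' = empty):
  . . . . . . . . . . .
  . . . . . . . . . . .
  . . . . . . . . . . .
  . . . 2 2 2 2 2 . . .
  0 0 0 . 2 2 2 2 . . .
  1 0 0 . . 2 2 2 . . .
  1 1 0 . . . 2 2 . . .
  . 1 1 0 . . 2 2 . . .
  . 1 1 1 . . . 2 . . .
  . . . . . . . . . . .

Final: 1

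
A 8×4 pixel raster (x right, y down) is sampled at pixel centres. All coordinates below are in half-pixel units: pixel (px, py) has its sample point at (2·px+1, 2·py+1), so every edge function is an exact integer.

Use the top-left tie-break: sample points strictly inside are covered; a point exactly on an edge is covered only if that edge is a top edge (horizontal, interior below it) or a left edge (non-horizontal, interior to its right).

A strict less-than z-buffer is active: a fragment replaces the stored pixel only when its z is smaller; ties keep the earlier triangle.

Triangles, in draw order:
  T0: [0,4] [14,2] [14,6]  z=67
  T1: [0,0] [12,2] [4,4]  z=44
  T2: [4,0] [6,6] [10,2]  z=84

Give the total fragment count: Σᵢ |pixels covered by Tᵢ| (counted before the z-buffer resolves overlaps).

T0:
  2·area = 56
  edge (0, 4)→(14, 2): d=(14,-2) top-left  bias=+0
  edge (14, 2)→(14, 6): d=(0,4) right/bottom  bias=-1
  edge (14, 6)→(0, 4): d=(-14,-2) top-left  bias=+0
    (3,1)@(7, 3): e=[0,28,28] → █  [on edge]
    (4,1)@(9, 3): e=[4,20,32] → █
    (5,1)@(11, 3): e=[8,12,36] → █
    (6,1)@(13, 3): e=[12,4,40] → █
    (7,1)@(15, 3): e=[16,-4,44] → ·
    (3,2)@(7, 5): e=[28,28,0] → █  [on edge]
    (7,2)@(15, 5): e=[44,-4,16] → ·
    (3,3)@(7, 7): e=[56,28,-28] → ·
    (4,3)@(9, 7): e=[60,20,-24] → ·
    (5,3)@(11, 7): e=[64,12,-20] → ·
    (6,3)@(13, 7): e=[68,4,-16] → ·
  covered (8 px):
    · · · · · · · ·
    · · · █ █ █ █ ·
    · · · █ █ █ █ ·
    · · · · · · · ·
T1:
  2·area = 40
  edge (0, 0)→(12, 2): d=(12,2) right/bottom  bias=-1
  edge (12, 2)→(4, 4): d=(-8,2) right/bottom  bias=-1
  edge (4, 4)→(0, 0): d=(-4,-4) top-left  bias=+0
    (0,0)@(1, 1): e=[10,30,0] → █  [on edge]
    (1,0)@(3, 1): e=[6,26,8] → █
    (2,0)@(5, 1): e=[2,22,16] → █
    (3,0)@(7, 1): e=[-2,18,24] → ·
    (0,1)@(1, 3): e=[34,14,-8] → ·
    (1,1)@(3, 3): e=[30,10,0] → █  [on edge]
    (3,1)@(7, 3): e=[22,2,16] → █
    (4,1)@(9, 3): e=[18,-2,24] → ·
    (1,2)@(3, 5): e=[54,-6,-8] → ·
    (2,2)@(5, 5): e=[50,-10,0] → ·  [on edge]
    (3,2)@(7, 5): e=[46,-14,8] → ·
    (3,3)@(7, 7): e=[70,-30,0] → ·  [on edge]
  covered (6 px):
    █ █ █ · · · · ·
    · █ █ █ · · · ·
    · · · · · · · ·
    · · · · · · · ·
T2:
  2·area = 32  (B↔C swapped to make it positive)
  edge (4, 0)→(10, 2): d=(6,2) right/bottom  bias=-1
  edge (10, 2)→(6, 6): d=(-4,4) right/bottom  bias=-1
  edge (6, 6)→(4, 0): d=(-2,-6) top-left  bias=+0
    (2,0)@(5, 1): e=[4,24,4] → █
    (3,0)@(7, 1): e=[0,16,16] → ·  [on edge]
    (5,0)@(11, 1): e=[-8,0,40] → ·  [on edge]
    (2,1)@(5, 3): e=[16,16,0] → █  [on edge]
    (3,1)@(7, 3): e=[12,8,12] → █
    (4,1)@(9, 3): e=[8,0,24] → ·  [on edge]
    (6,1)@(13, 3): e=[0,-16,48] → ·  [on edge]
    (2,2)@(5, 5): e=[28,8,-4] → ·
    (3,2)@(7, 5): e=[24,0,8] → ·  [on edge]
    (2,3)@(5, 7): e=[40,0,-8] → ·  [on edge]
  covered (3 px):
    · · █ · · · · ·
    · · █ █ · · · ·
    · · · · · · · ·
    · · · · · · · ·

Final: 17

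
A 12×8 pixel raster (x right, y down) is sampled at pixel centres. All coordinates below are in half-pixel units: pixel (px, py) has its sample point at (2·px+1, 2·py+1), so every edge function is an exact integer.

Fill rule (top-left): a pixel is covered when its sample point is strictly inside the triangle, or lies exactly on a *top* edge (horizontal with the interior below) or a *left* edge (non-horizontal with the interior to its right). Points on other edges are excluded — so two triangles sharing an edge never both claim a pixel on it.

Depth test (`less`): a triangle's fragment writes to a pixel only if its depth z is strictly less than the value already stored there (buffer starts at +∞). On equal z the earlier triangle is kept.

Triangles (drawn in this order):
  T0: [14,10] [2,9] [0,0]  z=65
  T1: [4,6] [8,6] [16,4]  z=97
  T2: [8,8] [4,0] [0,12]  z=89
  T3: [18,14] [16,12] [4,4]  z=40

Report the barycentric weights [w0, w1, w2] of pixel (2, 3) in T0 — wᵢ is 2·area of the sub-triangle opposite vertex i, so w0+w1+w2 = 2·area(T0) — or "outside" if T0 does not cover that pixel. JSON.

T0:
  2·area = 106
  edge (14, 10)→(2, 9): d=(-12,-1) top-left  bias=+0
  edge (2, 9)→(0, 0): d=(-2,-9) top-left  bias=+0
  edge (0, 0)→(14, 10): d=(14,10) right/bottom  bias=-1
    (0,0)@(1, 1): e=[95,7,4] → X
    (1,0)@(3, 1): e=[97,25,-16] → .
    (0,1)@(1, 3): e=[71,3,32] → X
    (1,1)@(3, 3): e=[73,21,12] → X
    (2,1)@(5, 3): e=[75,39,-8] → .
    (0,2)@(1, 5): e=[47,-1,60] → .
    (1,2)@(3, 5): e=[49,17,40] → X
    (2,2)@(5, 5): e=[51,35,20] → X
    (3,2)@(7, 5): e=[53,53,0] → .  [on edge]
    (1,3)@(3, 7): e=[25,13,68] → X
    (3,3)@(7, 7): e=[29,49,28] → X
    (4,3)@(9, 7): e=[31,67,8] → X
    (10,7)@(21, 15): e=[-53,159,0] → .  [on edge]
  covered (14 px):
    X . . . . . . . . . . .
    X X . . . . . . . . . .
    . X X . . . . . . . . .
    . X X X X . . . . . . .
    . X X X X X . . . . . .
    . . . . . . . . . . . .
    . . . . . . . . . . . .
    . . . . . . . . . . . .
T1:
  2·area = 8  (B↔C swapped to make it positive)
  edge (4, 6)→(16, 4): d=(12,-2) top-left  bias=+0
  edge (16, 4)→(8, 6): d=(-8,2) right/bottom  bias=-1
  edge (8, 6)→(4, 6): d=(-4,0) right/bottom  bias=-1
    (5,2)@(11, 5): e=[2,2,4] → X
    (6,2)@(13, 5): e=[6,-2,4] → .
    (5,3)@(11, 7): e=[26,-14,-4] → .
  covered (1 px):
    . . . . . . . . . . . .
    . . . . . . . . . . . .
    . . . . . X . . . . . .
    . . . . . . . . . . . .
    . . . . . . . . . . . .
    . . . . . . . . . . . .
    . . . . . . . . . . . .
    . . . . . . . . . . . .
T2:
  2·area = 80  (B↔C swapped to make it positive)
  edge (8, 8)→(0, 12): d=(-8,4) right/bottom  bias=-1
  edge (0, 12)→(4, 0): d=(4,-12) top-left  bias=+0
  edge (4, 0)→(8, 8): d=(4,8) right/bottom  bias=-1
    (1,1)@(3, 3): e=[60,0,20] → X  [on edge]
    (2,1)@(5, 3): e=[52,24,4] → X
    (3,1)@(7, 3): e=[44,48,-12] → .
    (1,2)@(3, 5): e=[44,8,28] → X
    (3,2)@(7, 5): e=[28,56,-4] → .
    (1,3)@(3, 7): e=[28,16,36] → X
    (3,3)@(7, 7): e=[12,64,4] → X
    (4,3)@(9, 7): e=[4,88,-12] → .
    (0,4)@(1, 9): e=[20,0,60] → X  [on edge]
    (3,4)@(7, 9): e=[-4,72,12] → .
    (0,5)@(1, 11): e=[4,8,68] → X
    (1,5)@(3, 11): e=[-4,32,52] → .
  covered (11 px):
    . . . . . . . . . . . .
    . X X . . . . . . . . .
    . X X . . . . . . . . .
    . X X X . . . . . . . .
    X X X . . . . . . . . .
    X . . . . . . . . . . .
    . . . . . . . . . . . .
    . . . . . . . . . . . .
T3:
  2·area = 8  (B↔C swapped to make it positive)
  edge (18, 14)→(4, 4): d=(-14,-10) top-left  bias=+0
  edge (4, 4)→(16, 12): d=(12,8) right/bottom  bias=-1
  edge (16, 12)→(18, 14): d=(2,2) right/bottom  bias=-1
    (2,0)@(5, 1): e=[52,-44,0] → .  [on edge]
    (3,1)@(7, 3): e=[44,-36,0] → .  [on edge]
    (4,2)@(9, 5): e=[36,-28,0] → .  [on edge]
    (5,3)@(11, 7): e=[28,-20,0] → .  [on edge]
    (5,4)@(11, 9): e=[0,4,4] → X  [on edge]
    (6,4)@(13, 9): e=[20,-12,0] → .  [on edge]
    (5,5)@(11, 11): e=[-28,28,8] → .
    (7,5)@(15, 11): e=[12,-4,0] → .  [on edge]
    (8,6)@(17, 13): e=[4,4,0] → .  [on edge]
    (9,7)@(19, 15): e=[-4,12,0] → .  [on edge]
  covered (1 px):
    . . . . . . . . . . . .
    . . . . . . . . . . . .
    . . . . . . . . . . . .
    . . . . . . . . . . . .
    . . . . . X . . . . . .
    . . . . . . . . . . . .
    . . . . . . . . . . . .
    . . . . . . . . . . . .

Answer: [31,48,27]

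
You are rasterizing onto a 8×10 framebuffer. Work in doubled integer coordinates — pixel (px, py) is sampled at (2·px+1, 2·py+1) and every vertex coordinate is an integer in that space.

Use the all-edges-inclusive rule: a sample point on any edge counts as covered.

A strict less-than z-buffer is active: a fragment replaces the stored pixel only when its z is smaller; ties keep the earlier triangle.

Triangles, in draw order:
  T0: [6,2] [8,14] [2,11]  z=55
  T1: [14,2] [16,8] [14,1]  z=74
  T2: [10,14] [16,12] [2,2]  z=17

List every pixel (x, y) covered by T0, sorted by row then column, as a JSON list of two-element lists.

T0:
  2·area = 66
  edge (6, 2)→(8, 14): d=(2,12) inclusive
  edge (8, 14)→(2, 11): d=(-6,-3) inclusive
  edge (2, 11)→(6, 2): d=(4,-9) inclusive
    (2,2)@(5, 5): e=[18,45,3] → █
    (3,2)@(7, 5): e=[-6,51,21] → ·
    (2,3)@(5, 7): e=[22,33,11] → █
    (3,3)@(7, 7): e=[-2,39,29] → ·
    (1,4)@(3, 9): e=[50,15,1] → █
    (3,4)@(7, 9): e=[2,27,37] → █
    (4,4)@(9, 9): e=[-22,33,55] → ·
    (1,5)@(3, 11): e=[54,3,9] → █
    (4,5)@(9, 11): e=[-18,21,63] → ·
    (1,6)@(3, 13): e=[58,-9,17] → ·
    (2,6)@(5, 13): e=[34,-3,35] → ·
    (3,6)@(7, 13): e=[10,3,53] → █
  covered (9 px):
    · · · · · · · ·
    · · · · · · · ·
    · · █ · · · · ·
    · · █ · · · · ·
    · █ █ █ · · · ·
    · █ █ █ · · · ·
    · · · █ · · · ·
    · · · · · · · ·
    · · · · · · · ·
    · · · · · · · ·
T1:
  2·area = 2  (B↔C swapped to make it positive)
  edge (14, 2)→(14, 1): d=(0,-1) inclusive
  edge (14, 1)→(16, 8): d=(2,7) inclusive
  edge (16, 8)→(14, 2): d=(-2,-6) inclusive
    (7,2)@(15, 5): e=[1,1,0] → █  [on edge]
    (7,3)@(15, 7): e=[1,5,-4] → ·
  covered (1 px):
    · · · · · · · ·
    · · · · · · · ·
    · · · · · · · █
    · · · · · · · ·
    · · · · · · · ·
    · · · · · · · ·
    · · · · · · · ·
    · · · · · · · ·
    · · · · · · · ·
    · · · · · · · ·
T2:
  2·area = 88  (B↔C swapped to make it positive)
  edge (10, 14)→(2, 2): d=(-8,-12) inclusive
  edge (2, 2)→(16, 12): d=(14,10) inclusive
  edge (16, 12)→(10, 14): d=(-6,2) inclusive
    (1,1)@(3, 3): e=[4,4,80] → █
    (2,1)@(5, 3): e=[28,-16,76] → ·
    (1,2)@(3, 5): e=[-12,32,68] → ·
    (2,2)@(5, 5): e=[12,12,64] → █
    (3,2)@(7, 5): e=[36,-8,60] → ·
    (2,3)@(5, 7): e=[-4,40,52] → ·
    (3,3)@(7, 7): e=[20,20,48] → █
    (4,3)@(9, 7): e=[44,0,44] → █  [on edge]
    (5,3)@(11, 7): e=[68,-20,40] → ·
    (3,4)@(7, 9): e=[4,48,36] → █
    (5,4)@(11, 9): e=[52,8,28] → █
    (6,4)@(13, 9): e=[76,-12,24] → ·
    (6,6)@(13, 13): e=[44,44,0] → █  [on edge]
    (3,7)@(7, 15): e=[-44,132,0] → ·  [on edge]
    (0,8)@(1, 17): e=[-132,220,0] → ·  [on edge]
  covered (12 px):
    · · · · · · · ·
    · █ · · · · · ·
    · · █ · · · · ·
    · · · █ █ · · ·
    · · · █ █ █ · ·
    · · · · █ █ █ ·
    · · · · · █ █ ·
    · · · · · · · ·
    · · · · · · · ·
    · · · · · · · ·

Answer: [[2,2],[2,3],[1,4],[2,4],[3,4],[1,5],[2,5],[3,5],[3,6]]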